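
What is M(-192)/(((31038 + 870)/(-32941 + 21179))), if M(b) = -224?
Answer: 658672/7977 ≈ 82.571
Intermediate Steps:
M(-192)/(((31038 + 870)/(-32941 + 21179))) = -224*(-32941 + 21179)/(31038 + 870) = -224/(31908/(-11762)) = -224/(31908*(-1/11762)) = -224/(-15954/5881) = -224*(-5881/15954) = 658672/7977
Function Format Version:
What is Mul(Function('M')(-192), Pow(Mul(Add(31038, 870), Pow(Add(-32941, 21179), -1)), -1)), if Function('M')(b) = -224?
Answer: Rational(658672, 7977) ≈ 82.571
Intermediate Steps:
Mul(Function('M')(-192), Pow(Mul(Add(31038, 870), Pow(Add(-32941, 21179), -1)), -1)) = Mul(-224, Pow(Mul(Add(31038, 870), Pow(Add(-32941, 21179), -1)), -1)) = Mul(-224, Pow(Mul(31908, Pow(-11762, -1)), -1)) = Mul(-224, Pow(Mul(31908, Rational(-1, 11762)), -1)) = Mul(-224, Pow(Rational(-15954, 5881), -1)) = Mul(-224, Rational(-5881, 15954)) = Rational(658672, 7977)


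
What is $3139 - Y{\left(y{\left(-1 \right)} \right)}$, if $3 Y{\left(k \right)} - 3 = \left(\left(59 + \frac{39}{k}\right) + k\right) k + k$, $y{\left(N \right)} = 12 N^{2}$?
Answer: $2837$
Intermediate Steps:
$Y{\left(k \right)} = 1 + \frac{k}{3} + \frac{k \left(59 + k + \frac{39}{k}\right)}{3}$ ($Y{\left(k \right)} = 1 + \frac{\left(\left(59 + \frac{39}{k}\right) + k\right) k + k}{3} = 1 + \frac{\left(59 + k + \frac{39}{k}\right) k + k}{3} = 1 + \frac{k \left(59 + k + \frac{39}{k}\right) + k}{3} = 1 + \frac{k + k \left(59 + k + \frac{39}{k}\right)}{3} = 1 + \left(\frac{k}{3} + \frac{k \left(59 + k + \frac{39}{k}\right)}{3}\right) = 1 + \frac{k}{3} + \frac{k \left(59 + k + \frac{39}{k}\right)}{3}$)
$3139 - Y{\left(y{\left(-1 \right)} \right)} = 3139 - \left(14 + 20 \cdot 12 \left(-1\right)^{2} + \frac{\left(12 \left(-1\right)^{2}\right)^{2}}{3}\right) = 3139 - \left(14 + 20 \cdot 12 \cdot 1 + \frac{\left(12 \cdot 1\right)^{2}}{3}\right) = 3139 - \left(14 + 20 \cdot 12 + \frac{12^{2}}{3}\right) = 3139 - \left(14 + 240 + \frac{1}{3} \cdot 144\right) = 3139 - \left(14 + 240 + 48\right) = 3139 - 302 = 2837$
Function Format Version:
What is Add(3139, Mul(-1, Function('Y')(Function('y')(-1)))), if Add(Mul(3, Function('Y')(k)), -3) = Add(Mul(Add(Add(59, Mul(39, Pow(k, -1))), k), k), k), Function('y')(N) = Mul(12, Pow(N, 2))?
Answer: 2837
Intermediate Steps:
Function('Y')(k) = Add(1, Mul(Rational(1, 3), k), Mul(Rational(1, 3), k, Add(59, k, Mul(39, Pow(k, -1))))) (Function('Y')(k) = Add(1, Mul(Rational(1, 3), Add(Mul(Add(Add(59, Mul(39, Pow(k, -1))), k), k), k))) = Add(1, Mul(Rational(1, 3), Add(Mul(Add(59, k, Mul(39, Pow(k, -1))), k), k))) = Add(1, Mul(Rational(1, 3), Add(Mul(k, Add(59, k, Mul(39, Pow(k, -1)))), k))) = Add(1, Mul(Rational(1, 3), Add(k, Mul(k, Add(59, k, Mul(39, Pow(k, -1))))))) = Add(1, Add(Mul(Rational(1, 3), k), Mul(Rational(1, 3), k, Add(59, k, Mul(39, Pow(k, -1)))))) = Add(1, Mul(Rational(1, 3), k), Mul(Rational(1, 3), k, Add(59, k, Mul(39, Pow(k, -1))))))
Add(3139, Mul(-1, Function('Y')(Function('y')(-1)))) = Add(3139, Mul(-1, Add(14, Mul(20, Mul(12, Pow(-1, 2))), Mul(Rational(1, 3), Pow(Mul(12, Pow(-1, 2)), 2))))) = Add(3139, Mul(-1, Add(14, Mul(20, Mul(12, 1)), Mul(Rational(1, 3), Pow(Mul(12, 1), 2))))) = Add(3139, Mul(-1, Add(14, Mul(20, 12), Mul(Rational(1, 3), Pow(12, 2))))) = Add(3139, Mul(-1, Add(14, 240, Mul(Rational(1, 3), 144)))) = Add(3139, Mul(-1, Add(14, 240, 48))) = Add(3139, Mul(-1, 302)) = Add(3139, -302) = 2837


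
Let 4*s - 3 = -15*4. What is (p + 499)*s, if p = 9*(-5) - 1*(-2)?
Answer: -6498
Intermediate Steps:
s = -57/4 (s = ¾ + (-15*4)/4 = ¾ + (¼)*(-60) = ¾ - 15 = -57/4 ≈ -14.250)
p = -43 (p = -45 + 2 = -43)
(p + 499)*s = (-43 + 499)*(-57/4) = 456*(-57/4) = -6498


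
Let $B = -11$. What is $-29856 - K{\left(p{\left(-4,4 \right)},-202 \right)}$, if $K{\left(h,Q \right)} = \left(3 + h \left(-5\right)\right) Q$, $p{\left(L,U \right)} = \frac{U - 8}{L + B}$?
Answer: $- \frac{88558}{3} \approx -29519.0$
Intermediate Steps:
$p{\left(L,U \right)} = \frac{-8 + U}{-11 + L}$ ($p{\left(L,U \right)} = \frac{U - 8}{L - 11} = \frac{-8 + U}{-11 + L}$)
$K{\left(h,Q \right)} = Q \left(3 - 5 h\right)$ ($K{\left(h,Q \right)} = \left(3 - 5 h\right) Q = Q \left(3 - 5 h\right)$)
$-29856 - K{\left(p{\left(-4,4 \right)},-202 \right)} = -29856 - - 202 \left(3 - 5 \frac{-8 + 4}{-11 - 4}\right) = -29856 - - 202 \left(3 - 5 \frac{1}{-15} \left(-4\right)\right) = -29856 - - 202 \left(3 - 5 \left(\left(- \frac{1}{15}\right) \left(-4\right)\right)\right) = -29856 - - 202 \left(3 - \frac{4}{3}\right) = -29856 - \left(-202\right) \frac{5}{3} = -29856 - - \frac{1010}{3} = -29856 + \frac{1010}{3} = - \frac{88558}{3}$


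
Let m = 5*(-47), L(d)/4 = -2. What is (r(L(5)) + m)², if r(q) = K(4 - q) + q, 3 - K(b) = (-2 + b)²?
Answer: 115600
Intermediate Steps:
K(b) = 3 - (-2 + b)²
L(d) = -8 (L(d) = 4*(-2) = -8)
r(q) = 3 + q - (2 - q)² (r(q) = (3 - (-2 + (4 - q))²) + q = (3 - (2 - q)²) + q = 3 + q - (2 - q)²)
m = -235
(r(L(5)) + m)² = ((3 - 8 - (-2 - 8)²) - 235)² = ((3 - 8 - 1*(-10)²) - 235)² = ((3 - 8 - 1*100) - 235)² = ((3 - 8 - 100) - 235)² = (-105 - 235)² = (-340)² = 115600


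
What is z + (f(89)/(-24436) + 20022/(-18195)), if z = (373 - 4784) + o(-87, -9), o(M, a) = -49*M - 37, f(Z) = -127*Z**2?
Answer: -21479698909/148204340 ≈ -144.93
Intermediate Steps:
o(M, a) = -37 - 49*M
z = -185 (z = (373 - 4784) + (-37 - 49*(-87)) = -4411 + (-37 + 4263) = -4411 + 4226 = -185)
z + (f(89)/(-24436) + 20022/(-18195)) = -185 + (-127*89**2/(-24436) + 20022/(-18195)) = -185 + (-127*7921*(-1/24436) + 20022*(-1/18195)) = -185 + (-1005967*(-1/24436) - 6674/6065) = -185 + (1005967/24436 - 6674/6065) = -185 + 5938103991/148204340 = -21479698909/148204340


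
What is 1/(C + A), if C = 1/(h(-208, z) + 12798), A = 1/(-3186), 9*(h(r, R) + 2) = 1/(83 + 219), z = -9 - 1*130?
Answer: -110807579394/26119981 ≈ -4242.3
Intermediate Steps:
z = -139 (z = -9 - 130 = -139)
h(r, R) = -5435/2718 (h(r, R) = -2 + 1/(9*(83 + 219)) = -2 + (1/9)/302 = -2 + (1/9)*(1/302) = -2 + 1/2718 = -5435/2718)
A = -1/3186 ≈ -0.00031387
C = 2718/34779529 (C = 1/(-5435/2718 + 12798) = 1/(34779529/2718) = 2718/34779529 ≈ 7.8149e-5)
1/(C + A) = 1/(2718/34779529 - 1/3186) = 1/(-26119981/110807579394) = -110807579394/26119981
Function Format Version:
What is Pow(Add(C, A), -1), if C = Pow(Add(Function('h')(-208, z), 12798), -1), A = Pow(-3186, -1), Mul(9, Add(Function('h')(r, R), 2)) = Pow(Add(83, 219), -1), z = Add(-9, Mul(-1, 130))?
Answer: Rational(-110807579394, 26119981) ≈ -4242.3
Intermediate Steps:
z = -139 (z = Add(-9, -130) = -139)
Function('h')(r, R) = Rational(-5435, 2718) (Function('h')(r, R) = Add(-2, Mul(Rational(1, 9), Pow(Add(83, 219), -1))) = Add(-2, Mul(Rational(1, 9), Pow(302, -1))) = Add(-2, Mul(Rational(1, 9), Rational(1, 302))) = Add(-2, Rational(1, 2718)) = Rational(-5435, 2718))
A = Rational(-1, 3186) ≈ -0.00031387
C = Rational(2718, 34779529) (C = Pow(Add(Rational(-5435, 2718), 12798), -1) = Pow(Rational(34779529, 2718), -1) = Rational(2718, 34779529) ≈ 7.8149e-5)
Pow(Add(C, A), -1) = Pow(Add(Rational(2718, 34779529), Rational(-1, 3186)), -1) = Pow(Rational(-26119981, 110807579394), -1) = Rational(-110807579394, 26119981)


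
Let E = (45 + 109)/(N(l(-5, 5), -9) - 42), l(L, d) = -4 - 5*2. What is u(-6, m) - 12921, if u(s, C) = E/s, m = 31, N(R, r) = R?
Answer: -310093/24 ≈ -12921.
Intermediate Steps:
l(L, d) = -14 (l(L, d) = -4 - 10 = -14)
E = -11/4 (E = (45 + 109)/(-14 - 42) = 154/(-56) = 154*(-1/56) = -11/4 ≈ -2.7500)
u(s, C) = -11/(4*s)
u(-6, m) - 12921 = -11/4/(-6) - 12921 = -11/4*(-1/6) - 12921 = 11/24 - 12921 = -310093/24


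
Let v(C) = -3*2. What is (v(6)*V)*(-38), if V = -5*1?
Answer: -1140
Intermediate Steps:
v(C) = -6
V = -5
(v(6)*V)*(-38) = -6*(-5)*(-38) = 30*(-38) = -1140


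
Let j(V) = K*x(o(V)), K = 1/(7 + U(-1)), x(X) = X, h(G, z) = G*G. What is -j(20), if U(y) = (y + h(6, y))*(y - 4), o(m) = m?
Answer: 5/42 ≈ 0.11905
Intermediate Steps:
h(G, z) = G**2
U(y) = (-4 + y)*(36 + y) (U(y) = (y + 6**2)*(y - 4) = (y + 36)*(-4 + y) = (36 + y)*(-4 + y) = (-4 + y)*(36 + y))
K = -1/168 (K = 1/(7 + (-144 + (-1)**2 + 32*(-1))) = 1/(7 + (-144 + 1 - 32)) = 1/(7 - 175) = 1/(-168) = -1/168 ≈ -0.0059524)
j(V) = -V/168
-j(20) = -(-1)*20/168 = -1*(-5/42) = 5/42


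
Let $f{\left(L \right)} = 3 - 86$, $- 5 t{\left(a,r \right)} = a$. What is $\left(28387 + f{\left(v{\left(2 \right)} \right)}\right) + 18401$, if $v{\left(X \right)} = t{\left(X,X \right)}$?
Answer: $46705$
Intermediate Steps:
$t{\left(a,r \right)} = - \frac{a}{5}$
$v{\left(X \right)} = - \frac{X}{5}$
$f{\left(L \right)} = -83$ ($f{\left(L \right)} = 3 - 86 = -83$)
$\left(28387 + f{\left(v{\left(2 \right)} \right)}\right) + 18401 = \left(28387 - 83\right) + 18401 = 28304 + 18401 = 46705$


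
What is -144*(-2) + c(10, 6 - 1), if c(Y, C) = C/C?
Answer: 289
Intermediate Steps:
c(Y, C) = 1
-144*(-2) + c(10, 6 - 1) = -144*(-2) + 1 = -48*(-6) + 1 = 288 + 1 = 289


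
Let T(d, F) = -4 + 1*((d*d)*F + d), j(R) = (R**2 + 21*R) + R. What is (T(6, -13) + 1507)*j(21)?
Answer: 940023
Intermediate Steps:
j(R) = R**2 + 22*R
T(d, F) = -4 + d + F*d**2 (T(d, F) = -4 + 1*(d**2*F + d) = -4 + 1*(F*d**2 + d) = -4 + 1*(d + F*d**2) = -4 + (d + F*d**2) = -4 + d + F*d**2)
(T(6, -13) + 1507)*j(21) = ((-4 + 6 - 13*6**2) + 1507)*(21*(22 + 21)) = ((-4 + 6 - 13*36) + 1507)*(21*43) = ((-4 + 6 - 468) + 1507)*903 = (-466 + 1507)*903 = 1041*903 = 940023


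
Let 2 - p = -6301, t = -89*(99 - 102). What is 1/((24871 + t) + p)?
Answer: 1/31441 ≈ 3.1806e-5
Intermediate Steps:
t = 267 (t = -89*(-3) = 267)
p = 6303 (p = 2 - 1*(-6301) = 2 + 6301 = 6303)
1/((24871 + t) + p) = 1/((24871 + 267) + 6303) = 1/(25138 + 6303) = 1/31441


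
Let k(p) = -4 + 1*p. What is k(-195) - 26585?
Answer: -26784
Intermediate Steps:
k(p) = -4 + p
k(-195) - 26585 = (-4 - 195) - 26585 = -199 - 26585 = -26784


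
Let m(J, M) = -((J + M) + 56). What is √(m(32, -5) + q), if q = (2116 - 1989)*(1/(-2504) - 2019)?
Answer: I*√402058585486/1252 ≈ 506.45*I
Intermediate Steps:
m(J, M) = -56 - J - M (m(J, M) = -(56 + J + M) = -56 - J - M)
q = -642058279/2504 (q = 127*(-1/2504 - 2019) = 127*(-5055577/2504) = -642058279/2504 ≈ -2.5641e+5)
√(m(32, -5) + q) = √((-56 - 1*32 - 1*(-5)) - 642058279/2504) = √((-56 - 32 + 5) - 642058279/2504) = √(-83 - 642058279/2504) = √(-642266111/2504) = I*√402058585486/1252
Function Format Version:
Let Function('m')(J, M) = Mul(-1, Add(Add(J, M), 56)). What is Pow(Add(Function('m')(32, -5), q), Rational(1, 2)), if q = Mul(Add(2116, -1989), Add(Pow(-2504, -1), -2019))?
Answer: Mul(Rational(1, 1252), I, Pow(402058585486, Rational(1, 2))) ≈ Mul(506.45, I)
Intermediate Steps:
Function('m')(J, M) = Add(-56, Mul(-1, J), Mul(-1, M)) (Function('m')(J, M) = Mul(-1, Add(56, J, M)) = Add(-56, Mul(-1, J), Mul(-1, M)))
q = Rational(-642058279, 2504) (q = Mul(127, Add(Rational(-1, 2504), -2019)) = Mul(127, Rational(-5055577, 2504)) = Rational(-642058279, 2504) ≈ -2.5641e+5)
Pow(Add(Function('m')(32, -5), q), Rational(1, 2)) = Pow(Add(Add(-56, Mul(-1, 32), Mul(-1, -5)), Rational(-642058279, 2504)), Rational(1, 2)) = Pow(Add(Add(-56, -32, 5), Rational(-642058279, 2504)), Rational(1, 2)) = Pow(Add(-83, Rational(-642058279, 2504)), Rational(1, 2)) = Pow(Rational(-642266111, 2504), Rational(1, 2)) = Mul(Rational(1, 1252), I, Pow(402058585486, Rational(1, 2)))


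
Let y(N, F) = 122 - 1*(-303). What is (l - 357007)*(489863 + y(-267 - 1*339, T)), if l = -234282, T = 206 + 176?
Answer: -289901901232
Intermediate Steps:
T = 382
y(N, F) = 425 (y(N, F) = 122 + 303 = 425)
(l - 357007)*(489863 + y(-267 - 1*339, T)) = (-234282 - 357007)*(489863 + 425) = -591289*490288 = -289901901232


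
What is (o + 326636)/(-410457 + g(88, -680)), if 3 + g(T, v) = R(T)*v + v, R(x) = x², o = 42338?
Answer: -184487/2838530 ≈ -0.064994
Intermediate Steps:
g(T, v) = -3 + v + v*T² (g(T, v) = -3 + (T²*v + v) = -3 + (v*T² + v) = -3 + (v + v*T²) = -3 + v + v*T²)
(o + 326636)/(-410457 + g(88, -680)) = (42338 + 326636)/(-410457 + (-3 - 680 - 680*88²)) = 368974/(-410457 + (-3 - 680 - 680*7744)) = 368974/(-410457 + (-3 - 680 - 5265920)) = 368974/(-410457 - 5266603) = 368974/(-5677060) = 368974*(-1/5677060) = -184487/2838530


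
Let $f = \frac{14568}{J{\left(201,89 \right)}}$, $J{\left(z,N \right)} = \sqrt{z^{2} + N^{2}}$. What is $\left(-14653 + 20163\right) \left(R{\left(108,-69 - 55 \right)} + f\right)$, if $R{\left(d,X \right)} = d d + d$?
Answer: $64863720 + \frac{40134840 \sqrt{48322}}{24161} \approx 6.5229 \cdot 10^{7}$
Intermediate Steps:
$R{\left(d,X \right)} = d + d^{2}$ ($R{\left(d,X \right)} = d^{2} + d = d + d^{2}$)
$J{\left(z,N \right)} = \sqrt{N^{2} + z^{2}}$
$f = \frac{7284 \sqrt{48322}}{24161}$ ($f = \frac{14568}{\sqrt{89^{2} + 201^{2}}} = \frac{14568}{\sqrt{7921 + 40401}} = \frac{14568}{\sqrt{48322}} = 14568 \frac{\sqrt{48322}}{48322} = \frac{7284 \sqrt{48322}}{24161} \approx 66.272$)
$\left(-14653 + 20163\right) \left(R{\left(108,-69 - 55 \right)} + f\right) = \left(-14653 + 20163\right) \left(108 \left(1 + 108\right) + \frac{7284 \sqrt{48322}}{24161}\right) = 5510 \left(108 \cdot 109 + \frac{7284 \sqrt{48322}}{24161}\right) = 5510 \left(11772 + \frac{7284 \sqrt{48322}}{24161}\right) = 64863720 + \frac{40134840 \sqrt{48322}}{24161}$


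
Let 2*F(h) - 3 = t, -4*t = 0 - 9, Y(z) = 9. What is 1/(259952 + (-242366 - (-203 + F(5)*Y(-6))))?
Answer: 8/142123 ≈ 5.6289e-5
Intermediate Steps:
t = 9/4 (t = -(0 - 9)/4 = -¼*(-9) = 9/4 ≈ 2.2500)
F(h) = 21/8 (F(h) = 3/2 + (½)*(9/4) = 3/2 + 9/8 = 21/8)
1/(259952 + (-242366 - (-203 + F(5)*Y(-6)))) = 1/(259952 + (-242366 - (-203 + (21/8)*9))) = 1/(259952 + (-242366 - (-203 + 189/8))) = 1/(259952 + (-242366 - 1*(-1435/8))) = 1/(259952 + (-242366 + 1435/8)) = 1/(259952 - 1937493/8) = 1/(142123/8) = 8/142123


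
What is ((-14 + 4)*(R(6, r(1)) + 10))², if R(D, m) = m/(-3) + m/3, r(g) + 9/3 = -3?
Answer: 10000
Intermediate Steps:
r(g) = -6 (r(g) = -3 - 3 = -6)
R(D, m) = 0 (R(D, m) = m*(-⅓) + m*(⅓) = -m/3 + m/3 = 0)
((-14 + 4)*(R(6, r(1)) + 10))² = ((-14 + 4)*(0 + 10))² = (-10*10)² = (-100)² = 10000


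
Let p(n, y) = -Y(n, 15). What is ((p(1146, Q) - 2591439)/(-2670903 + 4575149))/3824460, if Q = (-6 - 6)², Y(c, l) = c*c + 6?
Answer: -1301587/2427570885720 ≈ -5.3617e-7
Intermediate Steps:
Y(c, l) = 6 + c² (Y(c, l) = c² + 6 = 6 + c²)
Q = 144 (Q = (-12)² = 144)
p(n, y) = -6 - n² (p(n, y) = -(6 + n²) = -6 - n²)
((p(1146, Q) - 2591439)/(-2670903 + 4575149))/3824460 = (((-6 - 1*1146²) - 2591439)/(-2670903 + 4575149))/3824460 = (((-6 - 1*1313316) - 2591439)/1904246)*(1/3824460) = (((-6 - 1313316) - 2591439)*(1/1904246))*(1/3824460) = ((-1313322 - 2591439)*(1/1904246))*(1/3824460) = -3904761*1/1904246*(1/3824460) = -3904761/1904246*1/3824460 = -1301587/2427570885720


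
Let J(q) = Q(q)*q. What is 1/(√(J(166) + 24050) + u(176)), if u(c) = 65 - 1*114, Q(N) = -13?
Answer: 49/19491 + 2*√5473/19491 ≈ 0.010105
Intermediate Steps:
u(c) = -49 (u(c) = 65 - 114 = -49)
J(q) = -13*q
1/(√(J(166) + 24050) + u(176)) = 1/(√(-13*166 + 24050) - 49) = 1/(√(-2158 + 24050) - 49) = 1/(√21892 - 49) = 1/(2*√5473 - 49) = 1/(-49 + 2*√5473)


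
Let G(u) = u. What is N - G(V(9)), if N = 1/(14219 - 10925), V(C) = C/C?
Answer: -3293/3294 ≈ -0.99970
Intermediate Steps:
V(C) = 1
N = 1/3294 ≈ 0.00030358
N - G(V(9)) = 1/3294 - 1*1 = 1/3294 - 1 = -3293/3294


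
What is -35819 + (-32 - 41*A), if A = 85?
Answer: -39336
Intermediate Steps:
-35819 + (-32 - 41*A) = -35819 + (-32 - 41*85) = -35819 + (-32 - 3485) = -35819 - 3517 = -39336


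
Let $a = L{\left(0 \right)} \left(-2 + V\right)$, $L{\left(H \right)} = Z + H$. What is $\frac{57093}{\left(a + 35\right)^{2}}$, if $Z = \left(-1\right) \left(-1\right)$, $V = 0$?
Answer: $\frac{19031}{363} \approx 52.427$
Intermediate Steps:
$Z = 1$
$L{\left(H \right)} = 1 + H$
$a = -2$ ($a = \left(1 + 0\right) \left(-2 + 0\right) = 1 \left(-2\right) = -2$)
$\frac{57093}{\left(a + 35\right)^{2}} = \frac{57093}{\left(-2 + 35\right)^{2}} = \frac{57093}{33^{2}} = \frac{57093}{1089} = 57093 \cdot \frac{1}{1089} = \frac{19031}{363}$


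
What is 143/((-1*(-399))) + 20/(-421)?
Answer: 52223/167979 ≈ 0.31089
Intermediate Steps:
143/((-1*(-399))) + 20/(-421) = 143/399 + 20*(-1/421) = 143*(1/399) - 20/421 = 143/399 - 20/421 = 52223/167979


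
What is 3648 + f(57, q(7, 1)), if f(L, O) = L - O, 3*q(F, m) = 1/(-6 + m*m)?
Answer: 55576/15 ≈ 3705.1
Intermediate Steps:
q(F, m) = 1/(3*(-6 + m²)) (q(F, m) = 1/(3*(-6 + m*m)) = 1/(3*(-6 + m²)))
3648 + f(57, q(7, 1)) = 3648 + (57 - 1/(3*(-6 + 1²))) = 3648 + (57 - 1/(3*(-6 + 1))) = 3648 + (57 - 1/(3*(-5))) = 3648 + (57 - (-1)/(3*5)) = 3648 + (57 - 1*(-1/15)) = 3648 + (57 + 1/15) = 3648 + 856/15 = 55576/15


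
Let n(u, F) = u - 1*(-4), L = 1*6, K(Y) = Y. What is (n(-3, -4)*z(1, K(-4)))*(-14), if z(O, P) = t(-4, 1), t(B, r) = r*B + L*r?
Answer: -28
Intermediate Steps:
L = 6
n(u, F) = 4 + u (n(u, F) = u + 4 = 4 + u)
t(B, r) = 6*r + B*r (t(B, r) = r*B + 6*r = B*r + 6*r = 6*r + B*r)
z(O, P) = 2 (z(O, P) = 1*(6 - 4) = 1*2 = 2)
(n(-3, -4)*z(1, K(-4)))*(-14) = ((4 - 3)*2)*(-14) = (1*2)*(-14) = 2*(-14) = -28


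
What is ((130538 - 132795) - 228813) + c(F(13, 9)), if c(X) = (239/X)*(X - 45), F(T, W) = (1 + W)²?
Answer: -4618771/20 ≈ -2.3094e+5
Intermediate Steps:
c(X) = 239*(-45 + X)/X (c(X) = (239/X)*(-45 + X) = 239*(-45 + X)/X)
((130538 - 132795) - 228813) + c(F(13, 9)) = ((130538 - 132795) - 228813) + (239 - 10755/(1 + 9)²) = (-2257 - 228813) + (239 - 10755/(10²)) = -231070 + (239 - 10755/100) = -231070 + (239 - 10755*1/100) = -231070 + (239 - 2151/20) = -231070 + 2629/20 = -4618771/20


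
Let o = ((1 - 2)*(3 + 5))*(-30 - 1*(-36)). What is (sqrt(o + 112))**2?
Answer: 64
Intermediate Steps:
o = -48 (o = (-1*8)*(-30 + 36) = -8*6 = -48)
(sqrt(o + 112))**2 = (sqrt(-48 + 112))**2 = (sqrt(64))**2 = 8**2 = 64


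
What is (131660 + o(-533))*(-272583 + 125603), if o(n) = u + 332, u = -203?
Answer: -19370347220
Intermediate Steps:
o(n) = 129 (o(n) = -203 + 332 = 129)
(131660 + o(-533))*(-272583 + 125603) = (131660 + 129)*(-272583 + 125603) = 131789*(-146980) = -19370347220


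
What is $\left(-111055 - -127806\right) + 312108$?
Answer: $328859$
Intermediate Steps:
$\left(-111055 - -127806\right) + 312108 = \left(-111055 + 127806\right) + 312108 = 16751 + 312108 = 328859$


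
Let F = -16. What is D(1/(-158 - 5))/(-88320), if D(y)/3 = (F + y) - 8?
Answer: 3913/4798720 ≈ 0.00081543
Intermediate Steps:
D(y) = -72 + 3*y (D(y) = 3*((-16 + y) - 8) = 3*(-24 + y) = -72 + 3*y)
D(1/(-158 - 5))/(-88320) = (-72 + 3/(-158 - 5))/(-88320) = (-72 + 3/(-163))*(-1/88320) = (-72 + 3*(-1/163))*(-1/88320) = (-72 - 3/163)*(-1/88320) = -11739/163*(-1/88320) = 3913/4798720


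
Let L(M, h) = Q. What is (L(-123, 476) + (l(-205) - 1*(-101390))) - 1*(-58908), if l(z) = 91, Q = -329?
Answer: 160060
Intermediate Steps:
L(M, h) = -329
(L(-123, 476) + (l(-205) - 1*(-101390))) - 1*(-58908) = (-329 + (91 - 1*(-101390))) - 1*(-58908) = (-329 + (91 + 101390)) + 58908 = (-329 + 101481) + 58908 = 101152 + 58908 = 160060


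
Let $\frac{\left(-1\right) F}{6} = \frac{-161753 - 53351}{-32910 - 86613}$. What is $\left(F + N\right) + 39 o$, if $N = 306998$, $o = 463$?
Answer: $\frac{12950086047}{39841} \approx 3.2504 \cdot 10^{5}$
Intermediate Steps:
$F = - \frac{430208}{39841}$ ($F = - 6 \frac{-161753 - 53351}{-32910 - 86613} = - 6 \left(- \frac{215104}{-119523}\right) = - 6 \left(\left(-215104\right) \left(- \frac{1}{119523}\right)\right) = \left(-6\right) \frac{215104}{119523} = - \frac{430208}{39841} \approx -10.798$)
$\left(F + N\right) + 39 o = \left(- \frac{430208}{39841} + 306998\right) + 39 \cdot 463 = \frac{12230677110}{39841} + 18057 = \frac{12950086047}{39841}$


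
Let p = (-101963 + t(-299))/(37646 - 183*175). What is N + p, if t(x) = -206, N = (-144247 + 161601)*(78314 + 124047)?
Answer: 19739674772905/5621 ≈ 3.5118e+9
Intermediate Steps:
N = 3511772794 (N = 17354*202361 = 3511772794)
p = -102169/5621 (p = (-101963 - 206)/(37646 - 183*175) = -102169/(37646 - 32025) = -102169/5621 ≈ -18.176)
N + p = 3511772794 - 102169/5621 = 19739674772905/5621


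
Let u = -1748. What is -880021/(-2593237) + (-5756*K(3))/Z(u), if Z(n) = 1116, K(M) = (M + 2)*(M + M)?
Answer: -37234838477/241171041 ≈ -154.39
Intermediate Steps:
K(M) = 2*M*(2 + M) (K(M) = (2 + M)*(2*M) = 2*M*(2 + M))
-880021/(-2593237) + (-5756*K(3))/Z(u) = -880021/(-2593237) - 11512*3*(2 + 3)/1116 = -880021*(-1/2593237) - 11512*3*5*(1/1116) = 880021/2593237 - 5756*30*(1/1116) = 880021/2593237 - 172680*1/1116 = 880021/2593237 - 14390/93 = -37234838477/241171041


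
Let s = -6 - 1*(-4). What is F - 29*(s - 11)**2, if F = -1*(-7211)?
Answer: 2310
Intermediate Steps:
s = -2 (s = -6 + 4 = -2)
F = 7211
F - 29*(s - 11)**2 = 7211 - 29*(-2 - 11)**2 = 7211 - 29*(-13)**2 = 7211 - 29*169 = 7211 - 1*4901 = 7211 - 4901 = 2310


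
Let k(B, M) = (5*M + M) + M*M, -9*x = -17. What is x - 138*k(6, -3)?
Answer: 11195/9 ≈ 1243.9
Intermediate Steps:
x = 17/9 (x = -⅑*(-17) = 17/9 ≈ 1.8889)
k(B, M) = M² + 6*M (k(B, M) = 6*M + M² = M² + 6*M)
x - 138*k(6, -3) = 17/9 - (-414)*(6 - 3) = 17/9 - (-414)*3 = 17/9 - 138*(-9) = 17/9 + 1242 = 11195/9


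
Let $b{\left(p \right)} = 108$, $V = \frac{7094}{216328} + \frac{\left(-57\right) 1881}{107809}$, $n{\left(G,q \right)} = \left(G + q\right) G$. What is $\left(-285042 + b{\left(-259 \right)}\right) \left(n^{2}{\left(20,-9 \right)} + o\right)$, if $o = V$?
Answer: $- \frac{6185081350739894265}{448502026} \approx -1.3791 \cdot 10^{10}$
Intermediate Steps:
$n{\left(G,q \right)} = G \left(G + q\right)$
$V = - \frac{11214621065}{11661052676}$ ($V = 7094 \cdot \frac{1}{216328} - \frac{107217}{107809} = \frac{3547}{108164} - \frac{107217}{107809} = - \frac{11214621065}{11661052676} \approx -0.96172$)
$o = - \frac{11214621065}{11661052676} \approx -0.96172$
$\left(-285042 + b{\left(-259 \right)}\right) \left(n^{2}{\left(20,-9 \right)} + o\right) = \left(-285042 + 108\right) \left(\left(20 \left(20 - 9\right)\right)^{2} - \frac{11214621065}{11661052676}\right) = - 284934 \left(\left(20 \cdot 11\right)^{2} - \frac{11214621065}{11661052676}\right) = - 284934 \left(220^{2} - \frac{11214621065}{11661052676}\right) = - 284934 \left(48400 - \frac{11214621065}{11661052676}\right) = \left(-284934\right) \frac{564383734897335}{11661052676} = - \frac{6185081350739894265}{448502026}$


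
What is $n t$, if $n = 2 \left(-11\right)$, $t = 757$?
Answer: $-16654$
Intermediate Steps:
$n = -22$
$n t = \left(-22\right) 757 = -16654$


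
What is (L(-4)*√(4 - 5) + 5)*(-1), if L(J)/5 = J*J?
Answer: -5 - 80*I ≈ -5.0 - 80.0*I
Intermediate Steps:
L(J) = 5*J² (L(J) = 5*(J*J) = 5*J²)
(L(-4)*√(4 - 5) + 5)*(-1) = ((5*(-4)²)*√(4 - 5) + 5)*(-1) = ((5*16)*√(-1) + 5)*(-1) = (80*I + 5)*(-1) = (5 + 80*I)*(-1) = -5 - 80*I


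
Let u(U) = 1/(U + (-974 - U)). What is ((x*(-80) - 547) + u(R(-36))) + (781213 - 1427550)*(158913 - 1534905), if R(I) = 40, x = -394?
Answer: 866231353397797/974 ≈ 8.8935e+11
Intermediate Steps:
u(U) = -1/974 (u(U) = 1/(-974) = -1/974)
((x*(-80) - 547) + u(R(-36))) + (781213 - 1427550)*(158913 - 1534905) = ((-394*(-80) - 547) - 1/974) + (781213 - 1427550)*(158913 - 1534905) = ((31520 - 547) - 1/974) - 646337*(-1375992) = (30973 - 1/974) + 889354541304 = 30167701/974 + 889354541304 = 866231353397797/974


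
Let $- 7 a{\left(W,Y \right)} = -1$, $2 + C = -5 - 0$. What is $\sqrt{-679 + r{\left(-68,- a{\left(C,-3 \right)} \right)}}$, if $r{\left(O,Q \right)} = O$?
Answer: $3 i \sqrt{83} \approx 27.331 i$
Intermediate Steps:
$C = -7$ ($C = -2 - 5 = -7$)
$a{\left(W,Y \right)} = \frac{1}{7}$ ($a{\left(W,Y \right)} = \left(- \frac{1}{7}\right) \left(-1\right) = \frac{1}{7}$)
$\sqrt{-679 + r{\left(-68,- a{\left(C,-3 \right)} \right)}} = \sqrt{-679 - 68} = \sqrt{-747} = 3 i \sqrt{83}$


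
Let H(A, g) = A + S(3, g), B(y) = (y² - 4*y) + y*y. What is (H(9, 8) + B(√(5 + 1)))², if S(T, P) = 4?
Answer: 721 - 200*√6 ≈ 231.10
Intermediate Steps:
B(y) = -4*y + 2*y² (B(y) = (y² - 4*y) + y² = -4*y + 2*y²)
H(A, g) = 4 + A (H(A, g) = A + 4 = 4 + A)
(H(9, 8) + B(√(5 + 1)))² = ((4 + 9) + 2*√(5 + 1)*(-2 + √(5 + 1)))² = (13 + 2*√6*(-2 + √6))²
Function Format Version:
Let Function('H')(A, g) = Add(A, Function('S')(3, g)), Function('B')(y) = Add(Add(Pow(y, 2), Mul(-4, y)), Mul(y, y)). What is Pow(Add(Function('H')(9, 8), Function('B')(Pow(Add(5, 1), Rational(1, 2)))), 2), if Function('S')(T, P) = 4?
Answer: Add(721, Mul(-200, Pow(6, Rational(1, 2)))) ≈ 231.10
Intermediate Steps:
Function('B')(y) = Add(Mul(-4, y), Mul(2, Pow(y, 2))) (Function('B')(y) = Add(Add(Pow(y, 2), Mul(-4, y)), Pow(y, 2)) = Add(Mul(-4, y), Mul(2, Pow(y, 2))))
Function('H')(A, g) = Add(4, A) (Function('H')(A, g) = Add(A, 4) = Add(4, A))
Pow(Add(Function('H')(9, 8), Function('B')(Pow(Add(5, 1), Rational(1, 2)))), 2) = Pow(Add(Add(4, 9), Mul(2, Pow(Add(5, 1), Rational(1, 2)), Add(-2, Pow(Add(5, 1), Rational(1, 2))))), 2) = Pow(Add(13, Mul(2, Pow(6, Rational(1, 2)), Add(-2, Pow(6, Rational(1, 2))))), 2)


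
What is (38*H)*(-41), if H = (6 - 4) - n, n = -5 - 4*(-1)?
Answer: -4674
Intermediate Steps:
n = -1 (n = -5 + 4 = -1)
H = 3 (H = (6 - 4) - 1*(-1) = 2 + 1 = 3)
(38*H)*(-41) = (38*3)*(-41) = 114*(-41) = -4674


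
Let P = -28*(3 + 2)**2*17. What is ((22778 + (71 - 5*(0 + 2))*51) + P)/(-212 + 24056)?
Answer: 4663/7948 ≈ 0.58669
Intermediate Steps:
P = -11900 (P = -28*5**2*17 = -28*25*17 = -700*17 = -11900)
((22778 + (71 - 5*(0 + 2))*51) + P)/(-212 + 24056) = ((22778 + (71 - 5*(0 + 2))*51) - 11900)/(-212 + 24056) = ((22778 + (71 - 5*2)*51) - 11900)/23844 = ((22778 + (71 - 10)*51) - 11900)*(1/23844) = ((22778 + 61*51) - 11900)*(1/23844) = ((22778 + 3111) - 11900)*(1/23844) = (25889 - 11900)*(1/23844) = 13989*(1/23844) = 4663/7948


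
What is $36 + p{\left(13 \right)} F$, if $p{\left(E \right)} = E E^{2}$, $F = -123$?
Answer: $-270195$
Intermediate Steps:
$p{\left(E \right)} = E^{3}$
$36 + p{\left(13 \right)} F = 36 + 13^{3} \left(-123\right) = 36 + 2197 \left(-123\right) = 36 - 270231 = -270195$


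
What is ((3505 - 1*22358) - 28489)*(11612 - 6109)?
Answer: -260523026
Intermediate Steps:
((3505 - 1*22358) - 28489)*(11612 - 6109) = ((3505 - 22358) - 28489)*5503 = (-18853 - 28489)*5503 = -47342*5503 = -260523026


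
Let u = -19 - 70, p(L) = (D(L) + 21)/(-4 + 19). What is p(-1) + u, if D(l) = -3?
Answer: -439/5 ≈ -87.800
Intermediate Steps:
p(L) = 6/5 (p(L) = (-3 + 21)/(-4 + 19) = 18/15 = 18*(1/15) = 6/5)
u = -89
p(-1) + u = 6/5 - 89 = -439/5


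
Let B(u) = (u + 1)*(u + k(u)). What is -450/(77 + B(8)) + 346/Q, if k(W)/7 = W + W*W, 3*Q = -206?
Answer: -495573/96511 ≈ -5.1349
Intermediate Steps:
Q = -206/3 (Q = (⅓)*(-206) = -206/3 ≈ -68.667)
k(W) = 7*W + 7*W² (k(W) = 7*(W + W*W) = 7*(W + W²) = 7*W + 7*W²)
B(u) = (1 + u)*(u + 7*u*(1 + u)) (B(u) = (u + 1)*(u + 7*u*(1 + u)) = (1 + u)*(u + 7*u*(1 + u)))
-450/(77 + B(8)) + 346/Q = -450/(77 + 8*(8 + 7*8² + 15*8)) + 346/(-206/3) = -450/(77 + 8*(8 + 7*64 + 120)) + 346*(-3/206) = -450/(77 + 8*(8 + 448 + 120)) - 519/103 = -450/(77 + 8*576) - 519/103 = -450/(77 + 4608) - 519/103 = -450/4685 - 519/103 = -450*1/4685 - 519/103 = -90/937 - 519/103 = -495573/96511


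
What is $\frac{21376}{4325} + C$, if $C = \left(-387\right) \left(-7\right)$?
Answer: $\frac{11737801}{4325} \approx 2713.9$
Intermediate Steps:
$C = 2709$
$\frac{21376}{4325} + C = \frac{21376}{4325} + 2709 = \frac{11737801}{4325}$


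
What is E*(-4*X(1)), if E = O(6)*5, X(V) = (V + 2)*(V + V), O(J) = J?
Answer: -720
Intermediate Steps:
X(V) = 2*V*(2 + V) (X(V) = (2 + V)*(2*V) = 2*V*(2 + V))
E = 30 (E = 6*5 = 30)
E*(-4*X(1)) = 30*(-8*(2 + 1)) = 30*(-8*3) = 30*(-4*6) = 30*(-24) = -720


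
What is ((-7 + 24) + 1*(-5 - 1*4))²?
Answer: 64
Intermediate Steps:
((-7 + 24) + 1*(-5 - 1*4))² = (17 + 1*(-5 - 4))² = (17 + 1*(-9))² = (17 - 9)² = 8² = 64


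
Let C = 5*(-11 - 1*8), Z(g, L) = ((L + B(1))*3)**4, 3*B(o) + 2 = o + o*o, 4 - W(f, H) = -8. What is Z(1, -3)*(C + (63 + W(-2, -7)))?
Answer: -131220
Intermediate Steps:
W(f, H) = 12 (W(f, H) = 4 - 1*(-8) = 4 + 8 = 12)
B(o) = -2/3 + o/3 + o**2/3 (B(o) = -2/3 + (o + o*o)/3 = -2/3 + (o + o**2)/3 = -2/3 + (o/3 + o**2/3) = -2/3 + o/3 + o**2/3)
Z(g, L) = 81*L**4 (Z(g, L) = ((L + (-2/3 + (1/3)*1 + (1/3)*1**2))*3)**4 = ((L + (-2/3 + 1/3 + (1/3)*1))*3)**4 = ((L + (-2/3 + 1/3 + 1/3))*3)**4 = ((L + 0)*3)**4 = (L*3)**4 = (3*L)**4 = 81*L**4)
C = -95 (C = 5*(-11 - 8) = 5*(-19) = -95)
Z(1, -3)*(C + (63 + W(-2, -7))) = (81*(-3)**4)*(-95 + (63 + 12)) = (81*81)*(-95 + 75) = 6561*(-20) = -131220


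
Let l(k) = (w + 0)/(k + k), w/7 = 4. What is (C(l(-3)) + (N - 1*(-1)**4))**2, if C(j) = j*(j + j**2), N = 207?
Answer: 11600836/729 ≈ 15913.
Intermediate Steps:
w = 28 (w = 7*4 = 28)
l(k) = 14/k (l(k) = (28 + 0)/(k + k) = 28/((2*k)) = 28*(1/(2*k)) = 14/k)
(C(l(-3)) + (N - 1*(-1)**4))**2 = ((14/(-3))**2*(1 + 14/(-3)) + (207 - 1*(-1)**4))**2 = ((14*(-1/3))**2*(1 + 14*(-1/3)) + (207 - 1*1))**2 = ((-14/3)**2*(1 - 14/3) + (207 - 1))**2 = ((196/9)*(-11/3) + 206)**2 = (-2156/27 + 206)**2 = (3406/27)**2 = 11600836/729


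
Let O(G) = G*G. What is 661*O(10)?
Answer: 66100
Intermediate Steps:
O(G) = G²
661*O(10) = 661*10² = 661*100 = 66100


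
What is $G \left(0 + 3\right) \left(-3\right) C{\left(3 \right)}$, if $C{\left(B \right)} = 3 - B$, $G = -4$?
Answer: $0$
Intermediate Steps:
$G \left(0 + 3\right) \left(-3\right) C{\left(3 \right)} = - 4 \left(0 + 3\right) \left(-3\right) \left(3 - 3\right) = \left(-4\right) 3 \left(-3\right) \left(3 - 3\right) = \left(-12\right) \left(-3\right) 0 = 36 \cdot 0 = 0$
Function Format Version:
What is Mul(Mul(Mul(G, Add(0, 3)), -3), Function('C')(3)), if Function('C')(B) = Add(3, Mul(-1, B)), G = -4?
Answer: 0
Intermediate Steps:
Mul(Mul(Mul(G, Add(0, 3)), -3), Function('C')(3)) = Mul(Mul(Mul(-4, Add(0, 3)), -3), Add(3, Mul(-1, 3))) = Mul(Mul(Mul(-4, 3), -3), Add(3, -3)) = Mul(Mul(-12, -3), 0) = Mul(36, 0) = 0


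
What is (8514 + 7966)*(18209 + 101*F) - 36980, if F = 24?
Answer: 339994860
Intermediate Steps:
(8514 + 7966)*(18209 + 101*F) - 36980 = (8514 + 7966)*(18209 + 101*24) - 36980 = 16480*(18209 + 2424) - 36980 = 16480*20633 - 36980 = 340031840 - 36980 = 339994860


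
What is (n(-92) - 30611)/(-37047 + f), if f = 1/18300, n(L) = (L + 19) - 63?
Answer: 562670100/677960099 ≈ 0.82995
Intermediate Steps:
n(L) = -44 + L (n(L) = (19 + L) - 63 = -44 + L)
f = 1/18300 ≈ 5.4645e-5
(n(-92) - 30611)/(-37047 + f) = ((-44 - 92) - 30611)/(-37047 + 1/18300) = (-136 - 30611)/(-677960099/18300) = -30747*(-18300/677960099) = 562670100/677960099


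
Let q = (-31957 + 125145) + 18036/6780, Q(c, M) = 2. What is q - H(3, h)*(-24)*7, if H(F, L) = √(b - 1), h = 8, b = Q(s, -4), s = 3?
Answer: 52747643/565 ≈ 93359.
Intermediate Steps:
b = 2
H(F, L) = 1 (H(F, L) = √(2 - 1) = √1 = 1)
q = 52652723/565 (q = 93188 + 18036*(1/6780) = 93188 + 1503/565 = 52652723/565 ≈ 93191.)
q - H(3, h)*(-24)*7 = 52652723/565 - 1*(-24)*7 = 52652723/565 - (-24)*7 = 52652723/565 - 1*(-168) = 52652723/565 + 168 = 52747643/565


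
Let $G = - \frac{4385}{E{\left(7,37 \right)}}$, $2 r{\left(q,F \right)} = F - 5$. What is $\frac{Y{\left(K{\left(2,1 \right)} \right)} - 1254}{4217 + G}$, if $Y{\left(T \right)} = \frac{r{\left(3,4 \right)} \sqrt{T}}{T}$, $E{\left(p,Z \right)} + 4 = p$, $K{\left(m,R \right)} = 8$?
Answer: $- \frac{1881}{4133} - \frac{3 \sqrt{2}}{66128} \approx -0.45518$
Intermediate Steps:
$r{\left(q,F \right)} = - \frac{5}{2} + \frac{F}{2}$ ($r{\left(q,F \right)} = \frac{F - 5}{2} = \frac{-5 + F}{2} = - \frac{5}{2} + \frac{F}{2}$)
$E{\left(p,Z \right)} = -4 + p$
$G = - \frac{4385}{3}$ ($G = - \frac{4385}{-4 + 7} = - \frac{4385}{3} \approx -1461.7$)
$Y{\left(T \right)} = - \frac{1}{2 \sqrt{T}}$ ($Y{\left(T \right)} = \frac{\left(- \frac{5}{2} + \frac{1}{2} \cdot 4\right) \sqrt{T}}{T} = \frac{\left(- \frac{5}{2} + 2\right) \sqrt{T}}{T} = \frac{\left(- \frac{1}{2}\right) \sqrt{T}}{T} = - \frac{1}{2 \sqrt{T}}$)
$\frac{Y{\left(K{\left(2,1 \right)} \right)} - 1254}{4217 + G} = \frac{- \frac{1}{2 \cdot 2 \sqrt{2}} - 1254}{4217 - \frac{4385}{3}} = \frac{- \frac{\frac{1}{4} \sqrt{2}}{2} - 1254}{\frac{8266}{3}} = \left(- \frac{\sqrt{2}}{8} - 1254\right) \frac{3}{8266} = \left(-1254 - \frac{\sqrt{2}}{8}\right) \frac{3}{8266} = - \frac{1881}{4133} - \frac{3 \sqrt{2}}{66128}$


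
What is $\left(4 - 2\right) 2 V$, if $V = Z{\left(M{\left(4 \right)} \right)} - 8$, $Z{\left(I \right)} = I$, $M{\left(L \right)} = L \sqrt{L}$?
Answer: $0$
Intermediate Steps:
$M{\left(L \right)} = L^{\frac{3}{2}}$
$V = 0$ ($V = 4^{\frac{3}{2}} - 8 = 8 - 8 = 0$)
$\left(4 - 2\right) 2 V = \left(4 - 2\right) 2 \cdot 0 = 2 \cdot 2 \cdot 0 = 4 \cdot 0 = 0$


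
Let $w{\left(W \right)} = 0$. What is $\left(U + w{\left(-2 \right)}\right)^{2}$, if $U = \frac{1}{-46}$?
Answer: $\frac{1}{2116} \approx 0.00047259$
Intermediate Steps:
$U = - \frac{1}{46} \approx -0.021739$
$\left(U + w{\left(-2 \right)}\right)^{2} = \left(- \frac{1}{46} + 0\right)^{2} = \left(- \frac{1}{46}\right)^{2} = \frac{1}{2116}$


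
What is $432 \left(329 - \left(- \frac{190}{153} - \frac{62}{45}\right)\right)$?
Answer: $\frac{12177072}{85} \approx 1.4326 \cdot 10^{5}$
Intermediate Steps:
$432 \left(329 - \left(- \frac{190}{153} - \frac{62}{45}\right)\right) = 432 \left(329 - - \frac{668}{255}\right) = 432 \left(329 + \left(\frac{190}{153} + \frac{62}{45}\right)\right) = 432 \left(329 + \frac{668}{255}\right) = 432 \cdot \frac{84563}{255} = \frac{12177072}{85}$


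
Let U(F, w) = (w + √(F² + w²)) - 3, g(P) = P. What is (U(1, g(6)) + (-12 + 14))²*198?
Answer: 12276 + 1980*√37 ≈ 24320.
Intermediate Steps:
U(F, w) = -3 + w + √(F² + w²)
(U(1, g(6)) + (-12 + 14))²*198 = ((-3 + 6 + √(1² + 6²)) + (-12 + 14))²*198 = ((-3 + 6 + √(1 + 36)) + 2)²*198 = ((-3 + 6 + √37) + 2)²*198 = ((3 + √37) + 2)²*198 = (5 + √37)²*198 = 198*(5 + √37)²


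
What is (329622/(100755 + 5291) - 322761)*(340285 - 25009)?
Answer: -5395504734286992/53023 ≈ -1.0176e+11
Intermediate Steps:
(329622/(100755 + 5291) - 322761)*(340285 - 25009) = (329622/106046 - 322761)*315276 = (329622*(1/106046) - 322761)*315276 = (164811/53023 - 322761)*315276 = -17113591692/53023*315276 = -5395504734286992/53023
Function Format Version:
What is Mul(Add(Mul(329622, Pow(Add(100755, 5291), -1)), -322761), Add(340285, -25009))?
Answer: Rational(-5395504734286992, 53023) ≈ -1.0176e+11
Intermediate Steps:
Mul(Add(Mul(329622, Pow(Add(100755, 5291), -1)), -322761), Add(340285, -25009)) = Mul(Add(Mul(329622, Pow(106046, -1)), -322761), 315276) = Mul(Add(Mul(329622, Rational(1, 106046)), -322761), 315276) = Mul(Add(Rational(164811, 53023), -322761), 315276) = Mul(Rational(-17113591692, 53023), 315276) = Rational(-5395504734286992, 53023)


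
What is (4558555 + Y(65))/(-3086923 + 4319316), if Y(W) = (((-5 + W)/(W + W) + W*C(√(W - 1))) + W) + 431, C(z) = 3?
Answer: 59270204/16021109 ≈ 3.6995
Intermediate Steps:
Y(W) = 431 + 4*W + (-5 + W)/(2*W) (Y(W) = (((-5 + W)/(W + W) + W*3) + W) + 431 = (((-5 + W)/((2*W)) + 3*W) + W) + 431 = (((-5 + W)*(1/(2*W)) + 3*W) + W) + 431 = (((-5 + W)/(2*W) + 3*W) + W) + 431 = ((3*W + (-5 + W)/(2*W)) + W) + 431 = (4*W + (-5 + W)/(2*W)) + 431 = 431 + 4*W + (-5 + W)/(2*W))
(4558555 + Y(65))/(-3086923 + 4319316) = (4558555 + (½)*(-5 + 65*(863 + 8*65))/65)/(-3086923 + 4319316) = (4558555 + (½)*(1/65)*(-5 + 65*(863 + 520)))/1232393 = (4558555 + (½)*(1/65)*(-5 + 65*1383))*(1/1232393) = (4558555 + (½)*(1/65)*(-5 + 89895))*(1/1232393) = (4558555 + (½)*(1/65)*89890)*(1/1232393) = (4558555 + 8989/13)*(1/1232393) = (59270204/13)*(1/1232393) = 59270204/16021109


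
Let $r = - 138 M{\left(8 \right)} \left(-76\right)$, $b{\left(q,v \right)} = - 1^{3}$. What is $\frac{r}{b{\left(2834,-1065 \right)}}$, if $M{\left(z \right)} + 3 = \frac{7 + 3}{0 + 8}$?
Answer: $18354$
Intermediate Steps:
$b{\left(q,v \right)} = -1$ ($b{\left(q,v \right)} = \left(-1\right) 1 = -1$)
$M{\left(z \right)} = - \frac{7}{4}$ ($M{\left(z \right)} = -3 + \frac{7 + 3}{0 + 8} = -3 + \frac{10}{8} = -3 + 10 \cdot \frac{1}{8} = -3 + \frac{5}{4} = - \frac{7}{4}$)
$r = -18354$ ($r = \left(-138\right) \left(- \frac{7}{4}\right) \left(-76\right) = \frac{483}{2} \left(-76\right) = -18354$)
$\frac{r}{b{\left(2834,-1065 \right)}} = - \frac{18354}{-1} = \left(-18354\right) \left(-1\right) = 18354$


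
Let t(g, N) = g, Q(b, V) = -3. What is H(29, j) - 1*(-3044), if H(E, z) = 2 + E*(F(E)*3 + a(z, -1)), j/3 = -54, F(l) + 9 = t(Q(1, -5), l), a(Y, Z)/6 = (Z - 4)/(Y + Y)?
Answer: 108253/54 ≈ 2004.7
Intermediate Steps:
a(Y, Z) = 3*(-4 + Z)/Y (a(Y, Z) = 6*((Z - 4)/(Y + Y)) = 6*((-4 + Z)/((2*Y))) = 6*((-4 + Z)*(1/(2*Y))) = 6*((-4 + Z)/(2*Y)) = 3*(-4 + Z)/Y)
F(l) = -12 (F(l) = -9 - 3 = -12)
j = -162 (j = 3*(-54) = -162)
H(E, z) = 2 + E*(-36 - 15/z) (H(E, z) = 2 + E*(-12*3 + 3*(-4 - 1)/z) = 2 + E*(-36 + 3*(-5)/z) = 2 + E*(-36 - 15/z))
H(29, j) - 1*(-3044) = (2 - 36*29 - 15*29/(-162)) - 1*(-3044) = (2 - 1044 - 15*29*(-1/162)) + 3044 = (2 - 1044 + 145/54) + 3044 = -56123/54 + 3044 = 108253/54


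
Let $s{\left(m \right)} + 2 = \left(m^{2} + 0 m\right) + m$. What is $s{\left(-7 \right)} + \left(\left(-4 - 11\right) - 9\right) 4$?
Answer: $-56$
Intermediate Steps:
$s{\left(m \right)} = -2 + m + m^{2}$ ($s{\left(m \right)} = -2 + \left(\left(m^{2} + 0 m\right) + m\right) = -2 + \left(\left(m^{2} + 0\right) + m\right) = -2 + \left(m^{2} + m\right) = -2 + \left(m + m^{2}\right) = -2 + m + m^{2}$)
$s{\left(-7 \right)} + \left(\left(-4 - 11\right) - 9\right) 4 = \left(-2 - 7 + \left(-7\right)^{2}\right) + \left(\left(-4 - 11\right) - 9\right) 4 = \left(-2 - 7 + 49\right) + \left(-15 - 9\right) 4 = 40 - 96 = -56$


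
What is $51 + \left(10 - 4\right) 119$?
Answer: $765$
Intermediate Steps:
$51 + \left(10 - 4\right) 119 = 51 + 6 \cdot 119 = 51 + 714 = 765$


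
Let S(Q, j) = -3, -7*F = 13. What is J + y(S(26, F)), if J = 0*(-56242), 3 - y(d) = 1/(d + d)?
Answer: 19/6 ≈ 3.1667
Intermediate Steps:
F = -13/7 (F = -⅐*13 = -13/7 ≈ -1.8571)
y(d) = 3 - 1/(2*d) (y(d) = 3 - 1/(d + d) = 3 - 1/(2*d))
J = 0
J + y(S(26, F)) = 0 + (3 - ½/(-3)) = 0 + (3 - ½*(-⅓)) = 0 + (3 + ⅙) = 0 + 19/6 = 19/6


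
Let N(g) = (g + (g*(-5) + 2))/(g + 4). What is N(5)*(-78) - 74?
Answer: 82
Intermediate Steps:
N(g) = (2 - 4*g)/(4 + g) (N(g) = (g + (-5*g + 2))/(4 + g) = (g + (2 - 5*g))/(4 + g) = (2 - 4*g)/(4 + g))
N(5)*(-78) - 74 = (2*(1 - 2*5)/(4 + 5))*(-78) - 74 = (2*(1 - 10)/9)*(-78) - 74 = (2*(⅑)*(-9))*(-78) - 74 = -2*(-78) - 74 = 156 - 74 = 82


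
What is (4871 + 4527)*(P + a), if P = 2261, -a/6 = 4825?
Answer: -250823222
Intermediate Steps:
a = -28950 (a = -6*4825 = -28950)
(4871 + 4527)*(P + a) = (4871 + 4527)*(2261 - 28950) = 9398*(-26689) = -250823222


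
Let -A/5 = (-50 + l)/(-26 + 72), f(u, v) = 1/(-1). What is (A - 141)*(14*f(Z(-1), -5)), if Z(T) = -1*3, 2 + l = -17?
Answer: 1869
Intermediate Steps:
l = -19 (l = -2 - 17 = -19)
Z(T) = -3
f(u, v) = -1
A = 15/2 (A = -5*(-50 - 19)/(-26 + 72) = -(-345)/46 = -5*(-3/2) = 15/2 ≈ 7.5000)
(A - 141)*(14*f(Z(-1), -5)) = (15/2 - 141)*(14*(-1)) = -267/2*(-14) = 1869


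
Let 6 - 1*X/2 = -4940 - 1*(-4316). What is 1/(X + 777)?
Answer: 1/2037 ≈ 0.00049092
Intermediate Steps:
X = 1260 (X = 12 - 2*(-4940 - 1*(-4316)) = 12 - 2*(-4940 + 4316) = 12 - 2*(-624) = 12 + 1248 = 1260)
1/(X + 777) = 1/(1260 + 777) = 1/2037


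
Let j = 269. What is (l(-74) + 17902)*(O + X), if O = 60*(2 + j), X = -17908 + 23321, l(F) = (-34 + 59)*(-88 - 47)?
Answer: 314843671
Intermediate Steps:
l(F) = -3375 (l(F) = 25*(-135) = -3375)
X = 5413
O = 16260 (O = 60*(2 + 269) = 60*271 = 16260)
(l(-74) + 17902)*(O + X) = (-3375 + 17902)*(16260 + 5413) = 14527*21673 = 314843671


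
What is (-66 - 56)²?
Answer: 14884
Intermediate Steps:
(-66 - 56)² = (-122)² = 14884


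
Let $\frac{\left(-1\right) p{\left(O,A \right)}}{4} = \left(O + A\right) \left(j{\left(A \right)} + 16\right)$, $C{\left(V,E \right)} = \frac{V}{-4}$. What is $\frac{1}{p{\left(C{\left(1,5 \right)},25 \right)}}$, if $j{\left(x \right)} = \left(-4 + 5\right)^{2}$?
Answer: $- \frac{1}{1683} \approx -0.00059418$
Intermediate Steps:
$C{\left(V,E \right)} = - \frac{V}{4}$ ($C{\left(V,E \right)} = V \left(- \frac{1}{4}\right) = - \frac{V}{4}$)
$j{\left(x \right)} = 1$ ($j{\left(x \right)} = 1^{2} = 1$)
$p{\left(O,A \right)} = - 68 A - 68 O$ ($p{\left(O,A \right)} = - 4 \left(O + A\right) \left(1 + 16\right) = - 4 \left(A + O\right) 17 = - 4 \left(17 A + 17 O\right) = - 68 A - 68 O$)
$\frac{1}{p{\left(C{\left(1,5 \right)},25 \right)}} = \frac{1}{\left(-68\right) 25 - 68 \left(\left(- \frac{1}{4}\right) 1\right)} = \frac{1}{-1700 - -17} = \frac{1}{-1700 + 17} = \frac{1}{-1683} = - \frac{1}{1683}$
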